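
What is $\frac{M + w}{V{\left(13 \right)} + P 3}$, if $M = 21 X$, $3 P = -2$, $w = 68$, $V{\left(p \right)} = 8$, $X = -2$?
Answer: $\frac{13}{3} \approx 4.3333$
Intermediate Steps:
$P = - \frac{2}{3}$ ($P = \frac{1}{3} \left(-2\right) = - \frac{2}{3} \approx -0.66667$)
$M = -42$ ($M = 21 \left(-2\right) = -42$)
$\frac{M + w}{V{\left(13 \right)} + P 3} = \frac{-42 + 68}{8 - 2} = \frac{1}{8 - 2} \cdot 26 = \frac{1}{6} \cdot 26 = \frac{13}{3}$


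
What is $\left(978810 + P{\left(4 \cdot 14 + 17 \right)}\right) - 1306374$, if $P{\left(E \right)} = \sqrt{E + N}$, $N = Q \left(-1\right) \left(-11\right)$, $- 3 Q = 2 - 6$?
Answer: $-327564 + \frac{\sqrt{789}}{3} \approx -3.2755 \cdot 10^{5}$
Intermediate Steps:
$Q = \frac{4}{3}$ ($Q = - \frac{2 - 6}{3} = \left(- \frac{1}{3}\right) \left(-4\right) = \frac{4}{3} \approx 1.3333$)
$N = \frac{44}{3}$ ($N = \frac{4}{3} \left(-1\right) \left(-11\right) = \left(- \frac{4}{3}\right) \left(-11\right) = \frac{44}{3} \approx 14.667$)
$P{\left(E \right)} = \sqrt{\frac{44}{3} + E}$ ($P{\left(E \right)} = \sqrt{E + \frac{44}{3}} = \sqrt{\frac{44}{3} + E}$)
$\left(978810 + P{\left(4 \cdot 14 + 17 \right)}\right) - 1306374 = \left(978810 + \frac{\sqrt{132 + 9 \left(4 \cdot 14 + 17\right)}}{3}\right) - 1306374 = \left(978810 + \frac{\sqrt{132 + 9 \left(56 + 17\right)}}{3}\right) - 1306374 = \left(978810 + \frac{\sqrt{132 + 9 \cdot 73}}{3}\right) - 1306374 = \left(978810 + \frac{\sqrt{132 + 657}}{3}\right) - 1306374 = \left(978810 + \frac{\sqrt{789}}{3}\right) - 1306374 = -327564 + \frac{\sqrt{789}}{3}$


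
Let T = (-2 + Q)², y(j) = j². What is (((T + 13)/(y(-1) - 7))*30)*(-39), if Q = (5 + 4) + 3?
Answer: 22035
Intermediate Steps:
Q = 12 (Q = 9 + 3 = 12)
T = 100 (T = (-2 + 12)² = 10² = 100)
(((T + 13)/(y(-1) - 7))*30)*(-39) = (((100 + 13)/((-1)² - 7))*30)*(-39) = ((113/(1 - 7))*30)*(-39) = ((113/(-6))*30)*(-39) = ((113*(-⅙))*30)*(-39) = -113/6*30*(-39) = -565*(-39) = 22035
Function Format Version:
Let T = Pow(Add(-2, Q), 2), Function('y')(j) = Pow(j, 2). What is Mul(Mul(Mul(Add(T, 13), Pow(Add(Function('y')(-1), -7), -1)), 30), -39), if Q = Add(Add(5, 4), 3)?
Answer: 22035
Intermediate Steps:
Q = 12 (Q = Add(9, 3) = 12)
T = 100 (T = Pow(Add(-2, 12), 2) = Pow(10, 2) = 100)
Mul(Mul(Mul(Add(T, 13), Pow(Add(Function('y')(-1), -7), -1)), 30), -39) = Mul(Mul(Mul(Add(100, 13), Pow(Add(Pow(-1, 2), -7), -1)), 30), -39) = Mul(Mul(Mul(113, Pow(Add(1, -7), -1)), 30), -39) = Mul(Mul(Mul(113, Pow(-6, -1)), 30), -39) = Mul(Mul(Mul(113, Rational(-1, 6)), 30), -39) = Mul(Mul(Rational(-113, 6), 30), -39) = Mul(-565, -39) = 22035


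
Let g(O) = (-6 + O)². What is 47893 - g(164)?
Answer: 22929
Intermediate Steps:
47893 - g(164) = 47893 - (-6 + 164)² = 47893 - 1*158² = 47893 - 1*24964 = 47893 - 24964 = 22929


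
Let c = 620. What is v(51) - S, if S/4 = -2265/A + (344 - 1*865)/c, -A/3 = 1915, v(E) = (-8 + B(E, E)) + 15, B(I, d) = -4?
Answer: 284018/59365 ≈ 4.7843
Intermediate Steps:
v(E) = 3 (v(E) = (-8 - 4) + 15 = -12 + 15 = 3)
A = -5745 (A = -3*1915 = -5745)
S = -105923/59365 (S = 4*(-2265/(-5745) + (344 - 1*865)/620) = 4*(-2265*(-1/5745) + (344 - 865)*(1/620)) = 4*(151/383 - 521*1/620) = 4*(151/383 - 521/620) = 4*(-105923/237460) = -105923/59365 ≈ -1.7843)
v(51) - S = 3 - 1*(-105923/59365) = 3 + 105923/59365 = 284018/59365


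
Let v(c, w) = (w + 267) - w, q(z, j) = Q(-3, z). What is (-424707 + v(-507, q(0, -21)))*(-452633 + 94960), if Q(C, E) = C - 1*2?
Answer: 151810728120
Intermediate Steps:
Q(C, E) = -2 + C (Q(C, E) = C - 2 = -2 + C)
q(z, j) = -5 (q(z, j) = -2 - 3 = -5)
v(c, w) = 267 (v(c, w) = (267 + w) - w = 267)
(-424707 + v(-507, q(0, -21)))*(-452633 + 94960) = (-424707 + 267)*(-452633 + 94960) = -424440*(-357673) = 151810728120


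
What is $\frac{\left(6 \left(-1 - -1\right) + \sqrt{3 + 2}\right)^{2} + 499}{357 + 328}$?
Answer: $\frac{504}{685} \approx 0.73577$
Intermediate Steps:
$\frac{\left(6 \left(-1 - -1\right) + \sqrt{3 + 2}\right)^{2} + 499}{357 + 328} = \frac{\left(6 \left(-1 + 1\right) + \sqrt{5}\right)^{2} + 499}{685} = \left(\left(6 \cdot 0 + \sqrt{5}\right)^{2} + 499\right) \frac{1}{685} = \left(\left(0 + \sqrt{5}\right)^{2} + 499\right) \frac{1}{685} = \left(\left(\sqrt{5}\right)^{2} + 499\right) \frac{1}{685} = \left(5 + 499\right) \frac{1}{685} = 504 \cdot \frac{1}{685} = \frac{504}{685}$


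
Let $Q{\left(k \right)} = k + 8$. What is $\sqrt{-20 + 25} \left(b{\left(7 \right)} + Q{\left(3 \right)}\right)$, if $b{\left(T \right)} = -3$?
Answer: $8 \sqrt{5} \approx 17.889$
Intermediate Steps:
$Q{\left(k \right)} = 8 + k$
$\sqrt{-20 + 25} \left(b{\left(7 \right)} + Q{\left(3 \right)}\right) = \sqrt{-20 + 25} \left(-3 + \left(8 + 3\right)\right) = \sqrt{5} \left(-3 + 11\right) = \sqrt{5} \cdot 8 = 8 \sqrt{5}$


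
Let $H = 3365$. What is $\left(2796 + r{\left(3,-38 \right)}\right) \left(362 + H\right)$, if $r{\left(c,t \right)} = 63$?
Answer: $10655493$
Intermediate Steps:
$\left(2796 + r{\left(3,-38 \right)}\right) \left(362 + H\right) = \left(2796 + 63\right) \left(362 + 3365\right) = 2859 \cdot 3727 = 10655493$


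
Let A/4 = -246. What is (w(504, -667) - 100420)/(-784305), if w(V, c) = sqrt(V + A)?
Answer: 20084/156861 - 4*I*sqrt(30)/784305 ≈ 0.12804 - 2.7934e-5*I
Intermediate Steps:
A = -984 (A = 4*(-246) = -984)
w(V, c) = sqrt(-984 + V) (w(V, c) = sqrt(V - 984) = sqrt(-984 + V))
(w(504, -667) - 100420)/(-784305) = (sqrt(-984 + 504) - 100420)/(-784305) = (sqrt(-480) - 100420)*(-1/784305) = (4*I*sqrt(30) - 100420)*(-1/784305) = (-100420 + 4*I*sqrt(30))*(-1/784305) = 20084/156861 - 4*I*sqrt(30)/784305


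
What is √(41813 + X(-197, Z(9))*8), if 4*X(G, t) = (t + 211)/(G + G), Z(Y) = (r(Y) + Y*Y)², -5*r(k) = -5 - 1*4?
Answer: √40533213738/985 ≈ 204.39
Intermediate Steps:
r(k) = 9/5 (r(k) = -(-5 - 1*4)/5 = -(-5 - 4)/5 = -⅕*(-9) = 9/5)
Z(Y) = (9/5 + Y²)² (Z(Y) = (9/5 + Y*Y)² = (9/5 + Y²)²)
X(G, t) = (211 + t)/(8*G) (X(G, t) = ((t + 211)/(G + G))/4 = ((211 + t)/((2*G)))/4 = ((211 + t)*(1/(2*G)))/4 = ((211 + t)/(2*G))/4 = (211 + t)/(8*G))
√(41813 + X(-197, Z(9))*8) = √(41813 + ((⅛)*(211 + (9 + 5*9²)²/25)/(-197))*8) = √(41813 + ((⅛)*(-1/197)*(211 + (9 + 5*81)²/25))*8) = √(41813 + ((⅛)*(-1/197)*(211 + (9 + 405)²/25))*8) = √(41813 + ((⅛)*(-1/197)*(211 + (1/25)*414²))*8) = √(41813 + ((⅛)*(-1/197)*(211 + (1/25)*171396))*8) = √(41813 + ((⅛)*(-1/197)*(211 + 171396/25))*8) = √(41813 + ((⅛)*(-1/197)*(176671/25))*8) = √(41813 - 176671/39400*8) = √(41813 - 176671/4925) = √(205752354/4925) = √40533213738/985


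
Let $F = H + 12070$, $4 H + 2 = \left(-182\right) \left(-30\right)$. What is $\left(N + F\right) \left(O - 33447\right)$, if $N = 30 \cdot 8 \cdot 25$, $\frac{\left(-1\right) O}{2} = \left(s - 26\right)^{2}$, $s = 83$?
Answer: $- \frac{1552622205}{2} \approx -7.7631 \cdot 10^{8}$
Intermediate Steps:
$O = -6498$ ($O = - 2 \left(83 - 26\right)^{2} = - 2 \cdot 57^{2} = \left(-2\right) 3249 = -6498$)
$H = \frac{2729}{2}$ ($H = - \frac{1}{2} + \frac{\left(-182\right) \left(-30\right)}{4} = - \frac{1}{2} + \frac{1}{4} \cdot 5460 = - \frac{1}{2} + 1365 = \frac{2729}{2} \approx 1364.5$)
$N = 6000$ ($N = 240 \cdot 25 = 6000$)
$F = \frac{26869}{2}$ ($F = \frac{2729}{2} + 12070 = \frac{26869}{2} \approx 13435.0$)
$\left(N + F\right) \left(O - 33447\right) = \left(6000 + \frac{26869}{2}\right) \left(-6498 - 33447\right) = \frac{38869}{2} \left(-39945\right) = - \frac{1552622205}{2}$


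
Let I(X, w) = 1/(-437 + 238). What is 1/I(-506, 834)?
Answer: -199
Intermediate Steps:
I(X, w) = -1/199 (I(X, w) = 1/(-199) = -1/199)
1/I(-506, 834) = 1/(-1/199) = -199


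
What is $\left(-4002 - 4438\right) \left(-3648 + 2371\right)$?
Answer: $10777880$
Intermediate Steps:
$\left(-4002 - 4438\right) \left(-3648 + 2371\right) = \left(-8440\right) \left(-1277\right) = 10777880$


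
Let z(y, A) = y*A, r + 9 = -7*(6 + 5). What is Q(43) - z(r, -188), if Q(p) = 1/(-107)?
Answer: -1729977/107 ≈ -16168.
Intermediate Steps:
Q(p) = -1/107
r = -86 (r = -9 - 7*(6 + 5) = -9 - 7*11 = -9 - 77 = -86)
z(y, A) = A*y
Q(43) - z(r, -188) = -1/107 - (-188)*(-86) = -1/107 - 1*16168 = -1/107 - 16168 = -1729977/107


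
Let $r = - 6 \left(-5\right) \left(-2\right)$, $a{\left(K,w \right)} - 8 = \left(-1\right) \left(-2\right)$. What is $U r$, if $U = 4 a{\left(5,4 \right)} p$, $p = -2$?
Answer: $4800$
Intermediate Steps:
$a{\left(K,w \right)} = 10$ ($a{\left(K,w \right)} = 8 - -2 = 8 + 2 = 10$)
$r = -60$ ($r = - \left(-30\right) \left(-2\right) = \left(-1\right) 60 = -60$)
$U = -80$ ($U = 4 \cdot 10 \left(-2\right) = 40 \left(-2\right) = -80$)
$U r = \left(-80\right) \left(-60\right) = 4800$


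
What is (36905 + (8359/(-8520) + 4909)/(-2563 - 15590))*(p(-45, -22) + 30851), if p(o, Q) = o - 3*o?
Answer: 176605561634785739/154663560 ≈ 1.1419e+9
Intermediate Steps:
p(o, Q) = -2*o
(36905 + (8359/(-8520) + 4909)/(-2563 - 15590))*(p(-45, -22) + 30851) = (36905 + (8359/(-8520) + 4909)/(-2563 - 15590))*(-2*(-45) + 30851) = (36905 + (8359*(-1/8520) + 4909)/(-18153))*(90 + 30851) = (36905 + (-8359/8520 + 4909)*(-1/18153))*30941 = (36905 + (41816321/8520)*(-1/18153))*30941 = (36905 - 41816321/154663560)*30941 = (5707816865479/154663560)*30941 = 176605561634785739/154663560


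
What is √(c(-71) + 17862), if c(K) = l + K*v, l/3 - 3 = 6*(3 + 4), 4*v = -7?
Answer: √72485/2 ≈ 134.62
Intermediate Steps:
v = -7/4 (v = (¼)*(-7) = -7/4 ≈ -1.7500)
l = 135 (l = 9 + 3*(6*(3 + 4)) = 9 + 3*(6*7) = 9 + 3*42 = 9 + 126 = 135)
c(K) = 135 - 7*K/4 (c(K) = 135 + K*(-7/4) = 135 - 7*K/4)
√(c(-71) + 17862) = √((135 - 7/4*(-71)) + 17862) = √((135 + 497/4) + 17862) = √(1037/4 + 17862) = √(72485/4) = √72485/2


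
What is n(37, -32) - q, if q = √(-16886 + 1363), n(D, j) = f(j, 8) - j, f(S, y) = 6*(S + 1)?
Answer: -154 - 19*I*√43 ≈ -154.0 - 124.59*I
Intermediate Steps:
f(S, y) = 6 + 6*S (f(S, y) = 6*(1 + S) = 6 + 6*S)
n(D, j) = 6 + 5*j (n(D, j) = (6 + 6*j) - j = 6 + 5*j)
q = 19*I*√43 (q = √(-15523) = 19*I*√43 ≈ 124.59*I)
n(37, -32) - q = (6 + 5*(-32)) - 19*I*√43 = (6 - 160) - 19*I*√43 = -154 - 19*I*√43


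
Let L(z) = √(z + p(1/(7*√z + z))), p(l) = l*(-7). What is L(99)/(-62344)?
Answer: -√(29382 + 6237*√11)/(187032*√(33 + 7*√11)) ≈ -0.00015956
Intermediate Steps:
p(l) = -7*l
L(z) = √(z - 7/(z + 7*√z)) (L(z) = √(z - 7/(7*√z + z)) = √(z - 7/(z + 7*√z)))
L(99)/(-62344) = √((-7 + 99*(99 + 7*√99))/(99 + 7*√99))/(-62344) = √((-7 + 99*(99 + 7*(3*√11)))/(99 + 7*(3*√11)))*(-1/62344) = √((-7 + 99*(99 + 21*√11))/(99 + 21*√11))*(-1/62344) = √((-7 + (9801 + 2079*√11))/(99 + 21*√11))*(-1/62344) = √((9794 + 2079*√11)/(99 + 21*√11))*(-1/62344) = (√(9794 + 2079*√11)/√(99 + 21*√11))*(-1/62344) = -√(9794 + 2079*√11)/(62344*√(99 + 21*√11))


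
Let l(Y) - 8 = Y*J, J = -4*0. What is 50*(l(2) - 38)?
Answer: -1500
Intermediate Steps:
J = 0
l(Y) = 8 (l(Y) = 8 + Y*0 = 8 + 0 = 8)
50*(l(2) - 38) = 50*(8 - 38) = 50*(-30) = -1500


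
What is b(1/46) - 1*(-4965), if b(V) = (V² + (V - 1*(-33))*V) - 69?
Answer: 2590364/529 ≈ 4896.7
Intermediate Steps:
b(V) = -69 + V² + V*(33 + V) (b(V) = (V² + (V + 33)*V) - 69 = (V² + (33 + V)*V) - 69 = (V² + V*(33 + V)) - 69 = -69 + V² + V*(33 + V))
b(1/46) - 1*(-4965) = (-69 + 2*(1/46)² + 33/46) - 1*(-4965) = (-69 + 2*(1/46)² + 33*(1/46)) + 4965 = (-69 + 2*(1/2116) + 33/46) + 4965 = (-69 + 1/1058 + 33/46) + 4965 = -36121/529 + 4965 = 2590364/529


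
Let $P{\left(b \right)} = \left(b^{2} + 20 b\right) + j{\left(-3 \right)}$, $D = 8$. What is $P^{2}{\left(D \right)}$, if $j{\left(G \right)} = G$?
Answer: $48841$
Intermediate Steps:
$P{\left(b \right)} = -3 + b^{2} + 20 b$ ($P{\left(b \right)} = \left(b^{2} + 20 b\right) - 3 = -3 + b^{2} + 20 b$)
$P^{2}{\left(D \right)} = \left(-3 + 8^{2} + 20 \cdot 8\right)^{2} = \left(-3 + 64 + 160\right)^{2} = 221^{2} = 48841$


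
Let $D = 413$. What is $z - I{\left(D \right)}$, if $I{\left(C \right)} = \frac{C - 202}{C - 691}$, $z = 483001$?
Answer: $\frac{134274489}{278} \approx 4.83 \cdot 10^{5}$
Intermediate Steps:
$I{\left(C \right)} = \frac{-202 + C}{-691 + C}$
$z - I{\left(D \right)} = 483001 - \frac{-202 + 413}{-691 + 413} = 483001 - \frac{1}{-278} \cdot 211 = 483001 - \left(- \frac{1}{278}\right) 211 = 483001 - - \frac{211}{278} = 483001 + \frac{211}{278} = \frac{134274489}{278}$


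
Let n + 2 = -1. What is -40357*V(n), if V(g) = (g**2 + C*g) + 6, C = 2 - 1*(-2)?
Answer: -121071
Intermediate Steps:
n = -3 (n = -2 - 1 = -3)
C = 4 (C = 2 + 2 = 4)
V(g) = 6 + g**2 + 4*g (V(g) = (g**2 + 4*g) + 6 = 6 + g**2 + 4*g)
-40357*V(n) = -40357*(6 + (-3)**2 + 4*(-3)) = -40357*(6 + 9 - 12) = -40357*3 = -121071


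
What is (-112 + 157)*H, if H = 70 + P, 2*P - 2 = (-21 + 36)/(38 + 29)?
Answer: 428805/134 ≈ 3200.0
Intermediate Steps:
P = 149/134 (P = 1 + ((-21 + 36)/(38 + 29))/2 = 1 + (15/67)/2 = 1 + (15*(1/67))/2 = 1 + (½)*(15/67) = 1 + 15/134 = 149/134 ≈ 1.1119)
H = 9529/134 (H = 70 + 149/134 = 9529/134 ≈ 71.112)
(-112 + 157)*H = (-112 + 157)*(9529/134) = 45*(9529/134) = 428805/134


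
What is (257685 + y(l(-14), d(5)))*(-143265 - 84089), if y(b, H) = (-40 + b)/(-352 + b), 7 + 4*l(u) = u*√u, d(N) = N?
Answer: 41378428*(-19822*√14 + 2003431*I)/(-1415*I + 14*√14) ≈ -5.8586e+10 - 7413.0*I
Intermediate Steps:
l(u) = -7/4 + u^(3/2)/4 (l(u) = -7/4 + (u*√u)/4 = -7/4 + u^(3/2)/4)
y(b, H) = (-40 + b)/(-352 + b)
(257685 + y(l(-14), d(5)))*(-143265 - 84089) = (257685 + (-40 + (-7/4 + (-14)^(3/2)/4))/(-352 + (-7/4 + (-14)^(3/2)/4)))*(-143265 - 84089) = (257685 + (-40 + (-7/4 + (-14*I*√14)/4))/(-352 + (-7/4 + (-14*I*√14)/4)))*(-227354) = (257685 + (-40 + (-7/4 - 7*I*√14/2))/(-352 + (-7/4 - 7*I*√14/2)))*(-227354) = (257685 + (-167/4 - 7*I*√14/2)/(-1415/4 - 7*I*√14/2))*(-227354) = -58585715490 - 227354*(-167/4 - 7*I*√14/2)/(-1415/4 - 7*I*√14/2)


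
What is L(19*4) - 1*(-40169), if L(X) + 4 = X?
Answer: 40241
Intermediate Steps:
L(X) = -4 + X
L(19*4) - 1*(-40169) = (-4 + 19*4) - 1*(-40169) = (-4 + 76) + 40169 = 72 + 40169 = 40241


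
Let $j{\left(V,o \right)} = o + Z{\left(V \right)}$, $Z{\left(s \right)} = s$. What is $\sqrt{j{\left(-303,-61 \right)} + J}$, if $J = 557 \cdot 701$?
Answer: $\sqrt{390093} \approx 624.57$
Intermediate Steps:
$j{\left(V,o \right)} = V + o$ ($j{\left(V,o \right)} = o + V = V + o$)
$J = 390457$
$\sqrt{j{\left(-303,-61 \right)} + J} = \sqrt{\left(-303 - 61\right) + 390457} = \sqrt{-364 + 390457} = \sqrt{390093}$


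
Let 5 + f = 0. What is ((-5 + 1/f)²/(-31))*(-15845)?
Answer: 2142244/155 ≈ 13821.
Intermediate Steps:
f = -5 (f = -5 + 0 = -5)
((-5 + 1/f)²/(-31))*(-15845) = ((-5 + 1/(-5))²/(-31))*(-15845) = ((-5 - ⅕)²*(-1/31))*(-15845) = ((-26/5)²*(-1/31))*(-15845) = ((676/25)*(-1/31))*(-15845) = -676/775*(-15845) = 2142244/155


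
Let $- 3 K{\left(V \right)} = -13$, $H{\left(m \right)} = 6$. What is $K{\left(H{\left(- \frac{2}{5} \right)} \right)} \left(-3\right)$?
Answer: $-13$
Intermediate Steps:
$K{\left(V \right)} = \frac{13}{3}$ ($K{\left(V \right)} = \left(- \frac{1}{3}\right) \left(-13\right) = \frac{13}{3}$)
$K{\left(H{\left(- \frac{2}{5} \right)} \right)} \left(-3\right) = \frac{13}{3} \left(-3\right) = -13$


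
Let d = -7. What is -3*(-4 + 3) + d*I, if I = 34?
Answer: -235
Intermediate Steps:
-3*(-4 + 3) + d*I = -3*(-4 + 3) - 7*34 = -3*(-1) - 238 = 3 - 238 = -235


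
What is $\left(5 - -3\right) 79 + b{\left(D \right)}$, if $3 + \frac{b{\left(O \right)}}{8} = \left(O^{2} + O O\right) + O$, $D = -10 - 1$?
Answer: $2456$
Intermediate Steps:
$D = -11$
$b{\left(O \right)} = -24 + 8 O + 16 O^{2}$ ($b{\left(O \right)} = -24 + 8 \left(\left(O^{2} + O O\right) + O\right) = -24 + 8 \left(\left(O^{2} + O^{2}\right) + O\right) = -24 + 8 \left(2 O^{2} + O\right) = -24 + 8 \left(O + 2 O^{2}\right) = -24 + \left(8 O + 16 O^{2}\right) = -24 + 8 O + 16 O^{2}$)
$\left(5 - -3\right) 79 + b{\left(D \right)} = \left(5 - -3\right) 79 + \left(-24 + 8 \left(-11\right) + 16 \left(-11\right)^{2}\right) = \left(5 + 3\right) 79 - -1824 = 8 \cdot 79 - -1824 = 632 + 1824 = 2456$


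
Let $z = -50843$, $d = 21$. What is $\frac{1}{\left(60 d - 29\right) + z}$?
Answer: $- \frac{1}{49612} \approx -2.0156 \cdot 10^{-5}$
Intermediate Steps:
$\frac{1}{\left(60 d - 29\right) + z} = \frac{1}{\left(60 \cdot 21 - 29\right) - 50843} = \frac{1}{\left(1260 - 29\right) - 50843} = \frac{1}{1231 - 50843} = \frac{1}{-49612} = - \frac{1}{49612}$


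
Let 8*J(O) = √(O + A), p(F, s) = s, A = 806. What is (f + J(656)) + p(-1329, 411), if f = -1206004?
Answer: -1205593 + √1462/8 ≈ -1.2056e+6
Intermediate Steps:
J(O) = √(806 + O)/8 (J(O) = √(O + 806)/8 = √(806 + O)/8)
(f + J(656)) + p(-1329, 411) = (-1206004 + √(806 + 656)/8) + 411 = (-1206004 + √1462/8) + 411 = -1205593 + √1462/8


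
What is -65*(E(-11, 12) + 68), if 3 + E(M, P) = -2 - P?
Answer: -3315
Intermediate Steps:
E(M, P) = -5 - P (E(M, P) = -3 + (-2 - P) = -5 - P)
-65*(E(-11, 12) + 68) = -65*((-5 - 1*12) + 68) = -65*((-5 - 12) + 68) = -65*(-17 + 68) = -65*51 = -3315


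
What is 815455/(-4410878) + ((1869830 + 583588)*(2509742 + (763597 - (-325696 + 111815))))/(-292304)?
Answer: -1179304523270860225/40291165091 ≈ -2.9270e+7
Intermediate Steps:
815455/(-4410878) + ((1869830 + 583588)*(2509742 + (763597 - (-325696 + 111815))))/(-292304) = 815455*(-1/4410878) + (2453418*(2509742 + (763597 - 1*(-213881))))*(-1/292304) = -815455/4410878 + (2453418*(2509742 + (763597 + 213881)))*(-1/292304) = -815455/4410878 + (2453418*(2509742 + 977478))*(-1/292304) = -815455/4410878 + (2453418*3487220)*(-1/292304) = -815455/4410878 + 8555608317960*(-1/292304) = -815455/4410878 - 1069451039745/36538 = -1179304523270860225/40291165091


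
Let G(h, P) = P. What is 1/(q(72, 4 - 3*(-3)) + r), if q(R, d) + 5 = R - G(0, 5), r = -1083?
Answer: -1/1021 ≈ -0.00097943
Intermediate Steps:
q(R, d) = -10 + R (q(R, d) = -5 + (R - 1*5) = -5 + (R - 5) = -5 + (-5 + R) = -10 + R)
1/(q(72, 4 - 3*(-3)) + r) = 1/((-10 + 72) - 1083) = 1/(62 - 1083) = 1/(-1021) = -1/1021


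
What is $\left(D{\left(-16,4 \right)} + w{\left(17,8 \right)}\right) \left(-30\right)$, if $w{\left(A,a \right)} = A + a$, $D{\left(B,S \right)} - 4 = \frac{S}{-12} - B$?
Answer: $-1340$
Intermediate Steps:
$D{\left(B,S \right)} = 4 - B - \frac{S}{12}$ ($D{\left(B,S \right)} = 4 - \left(B - \frac{S}{-12}\right) = 4 - \left(B - S \left(- \frac{1}{12}\right)\right) = 4 - \left(B + \frac{S}{12}\right) = 4 - B - \frac{S}{12}$)
$\left(D{\left(-16,4 \right)} + w{\left(17,8 \right)}\right) \left(-30\right) = \left(\left(4 - -16 - \frac{1}{3}\right) + \left(17 + 8\right)\right) \left(-30\right) = \left(\left(4 + 16 - \frac{1}{3}\right) + 25\right) \left(-30\right) = \left(\frac{59}{3} + 25\right) \left(-30\right) = \frac{134}{3} \left(-30\right) = -1340$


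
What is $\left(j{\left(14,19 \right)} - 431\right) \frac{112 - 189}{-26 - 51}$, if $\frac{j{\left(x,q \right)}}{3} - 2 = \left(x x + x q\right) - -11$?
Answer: $994$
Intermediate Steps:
$j{\left(x,q \right)} = 39 + 3 x^{2} + 3 q x$ ($j{\left(x,q \right)} = 6 + 3 \left(\left(x x + x q\right) - -11\right) = 6 + 3 \left(\left(x^{2} + q x\right) + 11\right) = 6 + 3 \left(11 + x^{2} + q x\right) = 6 + \left(33 + 3 x^{2} + 3 q x\right) = 39 + 3 x^{2} + 3 q x$)
$\left(j{\left(14,19 \right)} - 431\right) \frac{112 - 189}{-26 - 51} = \left(\left(39 + 3 \cdot 14^{2} + 3 \cdot 19 \cdot 14\right) - 431\right) \frac{112 - 189}{-26 - 51} = \left(\left(39 + 3 \cdot 196 + 798\right) - 431\right) \left(- \frac{77}{-77}\right) = \left(\left(39 + 588 + 798\right) - 431\right) \left(\left(-77\right) \left(- \frac{1}{77}\right)\right) = \left(1425 - 431\right) 1 = 994 \cdot 1 = 994$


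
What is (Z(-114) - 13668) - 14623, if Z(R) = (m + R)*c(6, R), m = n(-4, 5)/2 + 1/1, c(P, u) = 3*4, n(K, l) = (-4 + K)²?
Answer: -29263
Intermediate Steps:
c(P, u) = 12
m = 33 (m = (-4 - 4)²/2 + 1/1 = (-8)²*(½) + 1*1 = 64*(½) + 1 = 32 + 1 = 33)
Z(R) = 396 + 12*R (Z(R) = (33 + R)*12 = 396 + 12*R)
(Z(-114) - 13668) - 14623 = ((396 + 12*(-114)) - 13668) - 14623 = ((396 - 1368) - 13668) - 14623 = (-972 - 13668) - 14623 = -14640 - 14623 = -29263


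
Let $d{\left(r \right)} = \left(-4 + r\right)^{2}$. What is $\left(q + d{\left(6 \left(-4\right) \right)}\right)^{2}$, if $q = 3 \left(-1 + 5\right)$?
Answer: $633616$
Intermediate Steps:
$q = 12$ ($q = 3 \cdot 4 = 12$)
$\left(q + d{\left(6 \left(-4\right) \right)}\right)^{2} = \left(12 + \left(-4 + 6 \left(-4\right)\right)^{2}\right)^{2} = \left(12 + \left(-4 - 24\right)^{2}\right)^{2} = \left(12 + \left(-28\right)^{2}\right)^{2} = \left(12 + 784\right)^{2} = 796^{2} = 633616$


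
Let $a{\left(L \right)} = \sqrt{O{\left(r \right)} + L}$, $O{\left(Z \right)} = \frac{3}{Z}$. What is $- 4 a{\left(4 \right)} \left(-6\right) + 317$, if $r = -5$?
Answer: $317 + \frac{24 \sqrt{85}}{5} \approx 361.25$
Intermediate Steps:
$a{\left(L \right)} = \sqrt{- \frac{3}{5} + L}$ ($a{\left(L \right)} = \sqrt{\frac{3}{-5} + L} = \sqrt{3 \left(- \frac{1}{5}\right) + L} = \sqrt{- \frac{3}{5} + L}$)
$- 4 a{\left(4 \right)} \left(-6\right) + 317 = - 4 \frac{\sqrt{-15 + 25 \cdot 4}}{5} \left(-6\right) + 317 = - 4 \frac{\sqrt{-15 + 100}}{5} \left(-6\right) + 317 = - 4 \frac{\sqrt{85}}{5} \left(-6\right) + 317 = - \frac{4 \sqrt{85}}{5} \left(-6\right) + 317 = \frac{24 \sqrt{85}}{5} + 317 = 317 + \frac{24 \sqrt{85}}{5}$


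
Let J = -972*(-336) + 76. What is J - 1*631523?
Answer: -304855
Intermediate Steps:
J = 326668 (J = 326592 + 76 = 326668)
J - 1*631523 = 326668 - 1*631523 = 326668 - 631523 = -304855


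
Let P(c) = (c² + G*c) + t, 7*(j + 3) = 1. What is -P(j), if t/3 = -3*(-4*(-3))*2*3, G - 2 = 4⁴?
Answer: 67472/49 ≈ 1377.0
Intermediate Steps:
G = 258 (G = 2 + 4⁴ = 2 + 256 = 258)
t = -648 (t = 3*(-3*(-4*(-3))*2*3) = 3*(-36*2*3) = 3*(-3*24*3) = 3*(-72*3) = 3*(-216) = -648)
j = -20/7 (j = -3 + (⅐)*1 = -3 + ⅐ = -20/7 ≈ -2.8571)
P(c) = -648 + c² + 258*c (P(c) = (c² + 258*c) - 648 = -648 + c² + 258*c)
-P(j) = -(-648 + (-20/7)² + 258*(-20/7)) = -(-648 + 400/49 - 5160/7) = -1*(-67472/49) = 67472/49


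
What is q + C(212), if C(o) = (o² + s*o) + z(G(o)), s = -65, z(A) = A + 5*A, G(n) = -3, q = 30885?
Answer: 62031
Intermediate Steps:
z(A) = 6*A
C(o) = -18 + o² - 65*o (C(o) = (o² - 65*o) + 6*(-3) = (o² - 65*o) - 18 = -18 + o² - 65*o)
q + C(212) = 30885 + (-18 + 212² - 65*212) = 30885 + (-18 + 44944 - 13780) = 30885 + 31146 = 62031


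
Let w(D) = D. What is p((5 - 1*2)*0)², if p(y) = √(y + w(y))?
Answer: 0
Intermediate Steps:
p(y) = √2*√y (p(y) = √(y + y) = √(2*y) = √2*√y)
p((5 - 1*2)*0)² = (√2*√((5 - 1*2)*0))² = (√2*√((5 - 2)*0))² = (√2*√(3*0))² = (√2*√0)² = (√2*0)² = 0² = 0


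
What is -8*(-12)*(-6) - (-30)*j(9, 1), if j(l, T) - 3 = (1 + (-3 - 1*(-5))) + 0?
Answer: -396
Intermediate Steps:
j(l, T) = 6 (j(l, T) = 3 + ((1 + (-3 - 1*(-5))) + 0) = 3 + ((1 + (-3 + 5)) + 0) = 3 + ((1 + 2) + 0) = 3 + (3 + 0) = 3 + 3 = 6)
-8*(-12)*(-6) - (-30)*j(9, 1) = -8*(-12)*(-6) - (-30)*6 = 96*(-6) - 1*(-180) = -576 + 180 = -396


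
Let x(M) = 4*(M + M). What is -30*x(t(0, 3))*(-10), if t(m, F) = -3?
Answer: -7200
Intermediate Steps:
x(M) = 8*M (x(M) = 4*(2*M) = 8*M)
-30*x(t(0, 3))*(-10) = -240*(-3)*(-10) = -30*(-24)*(-10) = 720*(-10) = -7200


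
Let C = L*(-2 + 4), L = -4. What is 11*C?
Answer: -88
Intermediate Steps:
C = -8 (C = -4*(-2 + 4) = -4*2 = -8)
11*C = 11*(-8) = -88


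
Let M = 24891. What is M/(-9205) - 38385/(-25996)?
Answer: -293732511/239293180 ≈ -1.2275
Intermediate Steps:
M/(-9205) - 38385/(-25996) = 24891/(-9205) - 38385/(-25996) = 24891*(-1/9205) - 38385*(-1/25996) = -24891/9205 + 38385/25996 = -293732511/239293180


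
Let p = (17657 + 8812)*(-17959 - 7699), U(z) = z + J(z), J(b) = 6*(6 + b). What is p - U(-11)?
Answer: -679141561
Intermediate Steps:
J(b) = 36 + 6*b
U(z) = 36 + 7*z (U(z) = z + (36 + 6*z) = 36 + 7*z)
p = -679141602 (p = 26469*(-25658) = -679141602)
p - U(-11) = -679141602 - (36 + 7*(-11)) = -679141602 - (36 - 77) = -679141602 - 1*(-41) = -679141602 + 41 = -679141561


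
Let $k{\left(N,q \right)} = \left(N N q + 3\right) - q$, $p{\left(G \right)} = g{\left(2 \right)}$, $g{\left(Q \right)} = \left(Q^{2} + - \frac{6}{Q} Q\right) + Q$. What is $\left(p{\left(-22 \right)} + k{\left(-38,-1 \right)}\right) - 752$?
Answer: $-2192$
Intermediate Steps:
$g{\left(Q \right)} = -6 + Q + Q^{2}$ ($g{\left(Q \right)} = \left(Q^{2} - 6\right) + Q = \left(-6 + Q^{2}\right) + Q = -6 + Q + Q^{2}$)
$p{\left(G \right)} = 0$ ($p{\left(G \right)} = -6 + 2 + 2^{2} = -6 + 2 + 4 = 0$)
$k{\left(N,q \right)} = 3 - q + q N^{2}$ ($k{\left(N,q \right)} = \left(N^{2} q + 3\right) - q = \left(q N^{2} + 3\right) - q = \left(3 + q N^{2}\right) - q = 3 - q + q N^{2}$)
$\left(p{\left(-22 \right)} + k{\left(-38,-1 \right)}\right) - 752 = \left(0 - 1440\right) - 752 = -1440 - 752 = -2192$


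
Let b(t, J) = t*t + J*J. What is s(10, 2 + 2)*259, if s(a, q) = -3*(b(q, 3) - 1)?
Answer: -18648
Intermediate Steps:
b(t, J) = J² + t² (b(t, J) = t² + J² = J² + t²)
s(a, q) = -24 - 3*q² (s(a, q) = -3*((3² + q²) - 1) = -3*((9 + q²) - 1) = -3*(8 + q²) = -24 - 3*q²)
s(10, 2 + 2)*259 = (-24 - 3*(2 + 2)²)*259 = (-24 - 3*4²)*259 = (-24 - 3*16)*259 = (-24 - 48)*259 = -72*259 = -18648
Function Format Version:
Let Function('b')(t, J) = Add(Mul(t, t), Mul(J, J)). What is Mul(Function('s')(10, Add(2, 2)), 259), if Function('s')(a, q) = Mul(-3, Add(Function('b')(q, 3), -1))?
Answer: -18648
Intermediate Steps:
Function('b')(t, J) = Add(Pow(J, 2), Pow(t, 2)) (Function('b')(t, J) = Add(Pow(t, 2), Pow(J, 2)) = Add(Pow(J, 2), Pow(t, 2)))
Function('s')(a, q) = Add(-24, Mul(-3, Pow(q, 2))) (Function('s')(a, q) = Mul(-3, Add(Add(Pow(3, 2), Pow(q, 2)), -1)) = Mul(-3, Add(Add(9, Pow(q, 2)), -1)) = Mul(-3, Add(8, Pow(q, 2))) = Add(-24, Mul(-3, Pow(q, 2))))
Mul(Function('s')(10, Add(2, 2)), 259) = Mul(Add(-24, Mul(-3, Pow(Add(2, 2), 2))), 259) = Mul(Add(-24, Mul(-3, Pow(4, 2))), 259) = Mul(Add(-24, Mul(-3, 16)), 259) = Mul(Add(-24, -48), 259) = Mul(-72, 259) = -18648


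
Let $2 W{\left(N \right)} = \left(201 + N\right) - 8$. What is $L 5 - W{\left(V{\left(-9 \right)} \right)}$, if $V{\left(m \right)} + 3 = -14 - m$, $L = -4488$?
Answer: $- \frac{45065}{2} \approx -22533.0$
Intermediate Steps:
$V{\left(m \right)} = -17 - m$ ($V{\left(m \right)} = -3 - \left(14 + m\right) = -17 - m$)
$W{\left(N \right)} = \frac{193}{2} + \frac{N}{2}$ ($W{\left(N \right)} = \frac{\left(201 + N\right) - 8}{2} = \frac{193 + N}{2} = \frac{193}{2} + \frac{N}{2}$)
$L 5 - W{\left(V{\left(-9 \right)} \right)} = \left(-4488\right) 5 - \left(\frac{193}{2} + \frac{-17 - -9}{2}\right) = -22440 - \left(\frac{193}{2} + \frac{-17 + 9}{2}\right) = -22440 - \left(\frac{193}{2} + \frac{1}{2} \left(-8\right)\right) = -22440 - \left(\frac{193}{2} - 4\right) = -22440 - \frac{185}{2} = - \frac{45065}{2}$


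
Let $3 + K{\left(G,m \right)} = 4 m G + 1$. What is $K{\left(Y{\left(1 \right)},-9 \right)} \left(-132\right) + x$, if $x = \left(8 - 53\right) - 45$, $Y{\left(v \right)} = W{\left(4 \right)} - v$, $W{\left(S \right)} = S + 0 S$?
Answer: $14430$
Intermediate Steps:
$W{\left(S \right)} = S$ ($W{\left(S \right)} = S + 0 = S$)
$Y{\left(v \right)} = 4 - v$
$x = -90$ ($x = -45 - 45 = -90$)
$K{\left(G,m \right)} = -2 + 4 G m$ ($K{\left(G,m \right)} = -3 + \left(4 m G + 1\right) = -3 + \left(4 G m + 1\right) = -3 + \left(1 + 4 G m\right) = -2 + 4 G m$)
$K{\left(Y{\left(1 \right)},-9 \right)} \left(-132\right) + x = \left(-2 + 4 \left(4 - 1\right) \left(-9\right)\right) \left(-132\right) - 90 = \left(-2 + 4 \cdot 3 \left(-9\right)\right) \left(-132\right) - 90 = \left(-2 - 108\right) \left(-132\right) - 90 = \left(-110\right) \left(-132\right) - 90 = 14520 - 90 = 14430$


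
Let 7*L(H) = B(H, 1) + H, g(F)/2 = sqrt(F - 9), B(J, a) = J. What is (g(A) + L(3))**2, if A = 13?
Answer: 1156/49 ≈ 23.592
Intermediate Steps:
g(F) = 2*sqrt(-9 + F) (g(F) = 2*sqrt(F - 9) = 2*sqrt(-9 + F))
L(H) = 2*H/7 (L(H) = (H + H)/7 = (2*H)/7 = 2*H/7)
(g(A) + L(3))**2 = (2*sqrt(-9 + 13) + (2/7)*3)**2 = (2*sqrt(4) + 6/7)**2 = (2*2 + 6/7)**2 = (4 + 6/7)**2 = (34/7)**2 = 1156/49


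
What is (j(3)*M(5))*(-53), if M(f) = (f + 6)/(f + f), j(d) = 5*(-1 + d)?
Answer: -583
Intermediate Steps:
j(d) = -5 + 5*d
M(f) = (6 + f)/(2*f) (M(f) = (6 + f)/((2*f)) = (6 + f)*(1/(2*f)) = (6 + f)/(2*f))
(j(3)*M(5))*(-53) = ((-5 + 5*3)*((½)*(6 + 5)/5))*(-53) = ((-5 + 15)*((½)*(⅕)*11))*(-53) = (10*(11/10))*(-53) = 11*(-53) = -583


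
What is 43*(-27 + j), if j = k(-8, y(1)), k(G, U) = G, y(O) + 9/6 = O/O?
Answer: -1505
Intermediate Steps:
y(O) = -1/2 (y(O) = -3/2 + O/O = -3/2 + 1 = -1/2)
j = -8
43*(-27 + j) = 43*(-27 - 8) = 43*(-35) = -1505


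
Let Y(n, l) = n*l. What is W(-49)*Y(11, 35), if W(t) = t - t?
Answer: 0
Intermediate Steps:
Y(n, l) = l*n
W(t) = 0
W(-49)*Y(11, 35) = 0*(35*11) = 0*385 = 0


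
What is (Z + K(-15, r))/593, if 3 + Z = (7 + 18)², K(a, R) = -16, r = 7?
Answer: 606/593 ≈ 1.0219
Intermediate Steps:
Z = 622 (Z = -3 + (7 + 18)² = -3 + 25² = -3 + 625 = 622)
(Z + K(-15, r))/593 = (622 - 16)/593 = 606*(1/593) = 606/593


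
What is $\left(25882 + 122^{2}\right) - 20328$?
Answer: $20438$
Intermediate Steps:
$\left(25882 + 122^{2}\right) - 20328 = \left(25882 + 14884\right) - 20328 = 40766 - 20328 = 20438$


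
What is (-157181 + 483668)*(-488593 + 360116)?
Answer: -41946070299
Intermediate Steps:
(-157181 + 483668)*(-488593 + 360116) = 326487*(-128477) = -41946070299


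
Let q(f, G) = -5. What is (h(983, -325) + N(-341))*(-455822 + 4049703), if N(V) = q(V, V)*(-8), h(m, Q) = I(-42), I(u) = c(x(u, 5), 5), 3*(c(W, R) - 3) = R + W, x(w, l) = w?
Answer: 330637052/3 ≈ 1.1021e+8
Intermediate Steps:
c(W, R) = 3 + R/3 + W/3 (c(W, R) = 3 + (R + W)/3 = 3 + (R/3 + W/3) = 3 + R/3 + W/3)
I(u) = 14/3 + u/3 (I(u) = 3 + (⅓)*5 + u/3 = 3 + 5/3 + u/3 = 14/3 + u/3)
h(m, Q) = -28/3 (h(m, Q) = 14/3 + (⅓)*(-42) = 14/3 - 14 = -28/3)
N(V) = 40 (N(V) = -5*(-8) = 40)
(h(983, -325) + N(-341))*(-455822 + 4049703) = (-28/3 + 40)*(-455822 + 4049703) = (92/3)*3593881 = 330637052/3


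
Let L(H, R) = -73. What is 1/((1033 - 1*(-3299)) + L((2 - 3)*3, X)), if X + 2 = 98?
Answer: 1/4259 ≈ 0.00023480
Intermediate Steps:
X = 96 (X = -2 + 98 = 96)
1/((1033 - 1*(-3299)) + L((2 - 3)*3, X)) = 1/((1033 - 1*(-3299)) - 73) = 1/((1033 + 3299) - 73) = 1/(4332 - 73) = 1/4259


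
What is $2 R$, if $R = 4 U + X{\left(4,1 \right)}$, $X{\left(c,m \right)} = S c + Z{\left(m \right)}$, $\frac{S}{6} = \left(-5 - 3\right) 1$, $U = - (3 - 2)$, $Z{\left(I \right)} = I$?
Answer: $-390$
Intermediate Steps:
$U = -1$ ($U = \left(-1\right) 1 = -1$)
$S = -48$ ($S = 6 \left(-5 - 3\right) 1 = 6 \left(\left(-8\right) 1\right) = 6 \left(-8\right) = -48$)
$X{\left(c,m \right)} = m - 48 c$ ($X{\left(c,m \right)} = - 48 c + m = m - 48 c$)
$R = -195$ ($R = 4 \left(-1\right) + \left(1 - 192\right) = -4 + \left(1 - 192\right) = -4 - 191 = -195$)
$2 R = 2 \left(-195\right) = -390$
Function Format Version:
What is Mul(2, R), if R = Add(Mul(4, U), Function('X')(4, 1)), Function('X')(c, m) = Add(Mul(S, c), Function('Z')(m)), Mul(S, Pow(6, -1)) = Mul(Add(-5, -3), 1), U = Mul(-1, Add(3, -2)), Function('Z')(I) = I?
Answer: -390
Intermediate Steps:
U = -1 (U = Mul(-1, 1) = -1)
S = -48 (S = Mul(6, Mul(Add(-5, -3), 1)) = Mul(6, Mul(-8, 1)) = Mul(6, -8) = -48)
Function('X')(c, m) = Add(m, Mul(-48, c)) (Function('X')(c, m) = Add(Mul(-48, c), m) = Add(m, Mul(-48, c)))
R = -195 (R = Add(Mul(4, -1), Add(1, Mul(-48, 4))) = Add(-4, Add(1, -192)) = Add(-4, -191) = -195)
Mul(2, R) = Mul(2, -195) = -390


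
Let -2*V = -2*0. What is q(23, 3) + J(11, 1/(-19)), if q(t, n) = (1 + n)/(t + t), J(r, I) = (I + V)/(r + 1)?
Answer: 433/5244 ≈ 0.082571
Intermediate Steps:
V = 0 (V = -(-1)*0 = -½*0 = 0)
J(r, I) = I/(1 + r) (J(r, I) = (I + 0)/(r + 1) = I/(1 + r))
q(t, n) = (1 + n)/(2*t) (q(t, n) = (1 + n)/((2*t)) = (1 + n)*(1/(2*t)) = (1 + n)/(2*t))
q(23, 3) + J(11, 1/(-19)) = (½)*(1 + 3)/23 + 1/((-19)*(1 + 11)) = (½)*(1/23)*4 - 1/19/12 = 2/23 - 1/19*1/12 = 2/23 - 1/228 = 433/5244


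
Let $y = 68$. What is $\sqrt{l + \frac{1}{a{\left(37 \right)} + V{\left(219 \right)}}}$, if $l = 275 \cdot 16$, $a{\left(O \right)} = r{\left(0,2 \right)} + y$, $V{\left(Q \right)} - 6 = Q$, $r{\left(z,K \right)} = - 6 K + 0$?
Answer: $\frac{\sqrt{347428681}}{281} \approx 66.333$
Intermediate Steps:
$r{\left(z,K \right)} = - 6 K$
$V{\left(Q \right)} = 6 + Q$
$a{\left(O \right)} = 56$ ($a{\left(O \right)} = \left(-6\right) 2 + 68 = -12 + 68 = 56$)
$l = 4400$
$\sqrt{l + \frac{1}{a{\left(37 \right)} + V{\left(219 \right)}}} = \sqrt{4400 + \frac{1}{56 + \left(6 + 219\right)}} = \sqrt{4400 + \frac{1}{56 + 225}} = \sqrt{4400 + \frac{1}{281}} = \sqrt{\frac{1236401}{281}} = \frac{\sqrt{347428681}}{281}$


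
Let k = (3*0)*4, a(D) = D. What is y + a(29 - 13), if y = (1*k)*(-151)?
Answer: 16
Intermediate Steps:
k = 0 (k = 0*4 = 0)
y = 0 (y = (1*0)*(-151) = 0*(-151) = 0)
y + a(29 - 13) = 0 + (29 - 13) = 0 + 16 = 16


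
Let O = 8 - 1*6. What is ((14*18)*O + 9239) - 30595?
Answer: -20852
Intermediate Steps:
O = 2 (O = 8 - 6 = 2)
((14*18)*O + 9239) - 30595 = ((14*18)*2 + 9239) - 30595 = (252*2 + 9239) - 30595 = (504 + 9239) - 30595 = 9743 - 30595 = -20852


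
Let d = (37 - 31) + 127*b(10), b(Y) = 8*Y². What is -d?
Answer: -101606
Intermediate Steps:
d = 101606 (d = (37 - 31) + 127*(8*10²) = 6 + 127*(8*100) = 6 + 127*800 = 6 + 101600 = 101606)
-d = -1*101606 = -101606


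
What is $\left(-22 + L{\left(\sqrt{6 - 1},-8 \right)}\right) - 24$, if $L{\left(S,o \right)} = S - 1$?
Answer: $-47 + \sqrt{5} \approx -44.764$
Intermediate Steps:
$L{\left(S,o \right)} = -1 + S$ ($L{\left(S,o \right)} = S - 1 = -1 + S$)
$\left(-22 + L{\left(\sqrt{6 - 1},-8 \right)}\right) - 24 = \left(-22 - \left(1 - \sqrt{6 - 1}\right)\right) - 24 = \left(-22 - \left(1 - \sqrt{5}\right)\right) - 24 = \left(-23 + \sqrt{5}\right) - 24 = -47 + \sqrt{5}$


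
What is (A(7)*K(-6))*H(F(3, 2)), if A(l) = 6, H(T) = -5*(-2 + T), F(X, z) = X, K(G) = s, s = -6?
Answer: 180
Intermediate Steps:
K(G) = -6
H(T) = 10 - 5*T
(A(7)*K(-6))*H(F(3, 2)) = (6*(-6))*(10 - 5*3) = -36*(10 - 15) = -36*(-5) = 180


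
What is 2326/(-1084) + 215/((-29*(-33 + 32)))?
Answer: 82803/15718 ≈ 5.2680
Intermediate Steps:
2326/(-1084) + 215/((-29*(-33 + 32))) = 2326*(-1/1084) + 215/((-29*(-1))) = -1163/542 + 215/29 = 82803/15718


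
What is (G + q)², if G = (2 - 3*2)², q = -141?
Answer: 15625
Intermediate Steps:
G = 16 (G = (2 - 6)² = (-4)² = 16)
(G + q)² = (16 - 141)² = (-125)² = 15625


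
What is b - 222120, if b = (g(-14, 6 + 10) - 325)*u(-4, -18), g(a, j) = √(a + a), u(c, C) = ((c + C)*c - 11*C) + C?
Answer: -309220 + 536*I*√7 ≈ -3.0922e+5 + 1418.1*I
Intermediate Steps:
u(c, C) = -10*C + c*(C + c) (u(c, C) = ((C + c)*c - 11*C) + C = (c*(C + c) - 11*C) + C = (-11*C + c*(C + c)) + C = -10*C + c*(C + c))
g(a, j) = √2*√a (g(a, j) = √(2*a) = √2*√a)
b = -87100 + 536*I*√7 (b = (√2*√(-14) - 325)*((-4)² - 10*(-18) - 18*(-4)) = (√2*(I*√14) - 325)*(16 + 180 + 72) = (2*I*√7 - 325)*268 = (-325 + 2*I*√7)*268 = -87100 + 536*I*√7 ≈ -87100.0 + 1418.1*I)
b - 222120 = (-87100 + 536*I*√7) - 222120 = -309220 + 536*I*√7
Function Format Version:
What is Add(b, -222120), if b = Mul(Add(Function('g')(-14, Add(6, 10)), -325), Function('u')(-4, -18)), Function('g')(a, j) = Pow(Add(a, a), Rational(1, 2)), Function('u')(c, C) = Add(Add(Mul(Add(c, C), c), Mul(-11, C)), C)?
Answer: Add(-309220, Mul(536, I, Pow(7, Rational(1, 2)))) ≈ Add(-3.0922e+5, Mul(1418.1, I))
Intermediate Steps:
Function('u')(c, C) = Add(Mul(-10, C), Mul(c, Add(C, c))) (Function('u')(c, C) = Add(Add(Mul(Add(C, c), c), Mul(-11, C)), C) = Add(Add(Mul(c, Add(C, c)), Mul(-11, C)), C) = Add(Add(Mul(-11, C), Mul(c, Add(C, c))), C) = Add(Mul(-10, C), Mul(c, Add(C, c))))
Function('g')(a, j) = Mul(Pow(2, Rational(1, 2)), Pow(a, Rational(1, 2))) (Function('g')(a, j) = Pow(Mul(2, a), Rational(1, 2)) = Mul(Pow(2, Rational(1, 2)), Pow(a, Rational(1, 2))))
b = Add(-87100, Mul(536, I, Pow(7, Rational(1, 2)))) (b = Mul(Add(Mul(Pow(2, Rational(1, 2)), Pow(-14, Rational(1, 2))), -325), Add(Pow(-4, 2), Mul(-10, -18), Mul(-18, -4))) = Mul(Add(Mul(Pow(2, Rational(1, 2)), Mul(I, Pow(14, Rational(1, 2)))), -325), Add(16, 180, 72)) = Mul(Add(Mul(2, I, Pow(7, Rational(1, 2))), -325), 268) = Mul(Add(-325, Mul(2, I, Pow(7, Rational(1, 2)))), 268) = Add(-87100, Mul(536, I, Pow(7, Rational(1, 2)))) ≈ Add(-87100., Mul(1418.1, I)))
Add(b, -222120) = Add(Add(-87100, Mul(536, I, Pow(7, Rational(1, 2)))), -222120) = Add(-309220, Mul(536, I, Pow(7, Rational(1, 2))))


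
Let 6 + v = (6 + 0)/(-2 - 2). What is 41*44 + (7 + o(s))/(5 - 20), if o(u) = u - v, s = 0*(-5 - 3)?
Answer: 54091/30 ≈ 1803.0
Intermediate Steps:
s = 0 (s = 0*(-8) = 0)
v = -15/2 (v = -6 + (6 + 0)/(-2 - 2) = -6 + 6/(-4) = -6 + 6*(-¼) = -6 - 3/2 = -15/2 ≈ -7.5000)
o(u) = 15/2 + u (o(u) = u - 1*(-15/2) = u + 15/2 = 15/2 + u)
41*44 + (7 + o(s))/(5 - 20) = 41*44 + (7 + (15/2 + 0))/(5 - 20) = 1804 + (7 + 15/2)/(-15) = 1804 + (29/2)*(-1/15) = 1804 - 29/30 = 54091/30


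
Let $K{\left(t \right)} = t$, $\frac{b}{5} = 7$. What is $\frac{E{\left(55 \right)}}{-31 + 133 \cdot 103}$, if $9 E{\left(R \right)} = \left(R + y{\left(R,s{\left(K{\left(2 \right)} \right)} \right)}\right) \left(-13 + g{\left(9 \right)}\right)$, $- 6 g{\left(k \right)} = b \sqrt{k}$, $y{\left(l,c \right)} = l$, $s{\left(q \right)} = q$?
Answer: $- \frac{3355}{123012} \approx -0.027274$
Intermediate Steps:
$b = 35$ ($b = 5 \cdot 7 = 35$)
$g{\left(k \right)} = - \frac{35 \sqrt{k}}{6}$
$E{\left(R \right)} = - \frac{61 R}{9}$ ($E{\left(R \right)} = \frac{\left(R + R\right) \left(-13 - \frac{35 \sqrt{9}}{6}\right)}{9} = \frac{2 R \left(-13 - \frac{35}{2}\right)}{9} = \frac{2 R \left(- \frac{61}{2}\right)}{9} = \frac{\left(-61\right) R}{9} = - \frac{61 R}{9}$)
$\frac{E{\left(55 \right)}}{-31 + 133 \cdot 103} = \frac{\left(- \frac{61}{9}\right) 55}{-31 + 133 \cdot 103} = - \frac{3355}{9 \left(-31 + 13699\right)} = - \frac{3355}{9 \cdot 13668} = \left(- \frac{3355}{9}\right) \frac{1}{13668} = - \frac{3355}{123012}$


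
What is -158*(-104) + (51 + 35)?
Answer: 16518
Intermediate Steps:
-158*(-104) + (51 + 35) = 16432 + 86 = 16518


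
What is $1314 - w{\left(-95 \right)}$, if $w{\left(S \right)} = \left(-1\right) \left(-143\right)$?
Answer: $1171$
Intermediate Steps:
$w{\left(S \right)} = 143$
$1314 - w{\left(-95 \right)} = 1314 - 143 = 1171$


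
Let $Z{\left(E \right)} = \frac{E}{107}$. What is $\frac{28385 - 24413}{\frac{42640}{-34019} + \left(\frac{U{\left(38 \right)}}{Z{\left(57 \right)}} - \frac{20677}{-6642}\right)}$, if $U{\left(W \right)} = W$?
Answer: $\frac{897490074456}{16538262107} \approx 54.268$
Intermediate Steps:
$Z{\left(E \right)} = \frac{E}{107}$ ($Z{\left(E \right)} = E \frac{1}{107} = \frac{E}{107}$)
$\frac{28385 - 24413}{\frac{42640}{-34019} + \left(\frac{U{\left(38 \right)}}{Z{\left(57 \right)}} - \frac{20677}{-6642}\right)} = \frac{28385 - 24413}{\frac{42640}{-34019} + \left(\frac{38}{\frac{1}{107} \cdot 57} - \frac{20677}{-6642}\right)} = \frac{3972}{42640 \left(- \frac{1}{34019}\right) - \left(- \frac{20677}{6642} - \frac{38}{\frac{57}{107}}\right)} = \frac{3972}{- \frac{42640}{34019} + \left(38 \cdot \frac{107}{57} + \frac{20677}{6642}\right)} = \frac{3972}{- \frac{42640}{34019} + \left(\frac{214}{3} + \frac{20677}{6642}\right)} = \frac{3972}{- \frac{42640}{34019} + \frac{494473}{6642}} = \frac{3972}{\frac{16538262107}{225954198}} = 3972 \cdot \frac{225954198}{16538262107} = \frac{897490074456}{16538262107}$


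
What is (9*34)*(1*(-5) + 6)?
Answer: 306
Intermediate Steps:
(9*34)*(1*(-5) + 6) = 306*(-5 + 6) = 306*1 = 306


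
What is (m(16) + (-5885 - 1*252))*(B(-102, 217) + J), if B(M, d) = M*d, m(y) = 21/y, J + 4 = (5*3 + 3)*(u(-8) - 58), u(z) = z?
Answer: 1144968373/8 ≈ 1.4312e+8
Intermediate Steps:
J = -1192 (J = -4 + (5*3 + 3)*(-8 - 58) = -4 + (15 + 3)*(-66) = -4 + 18*(-66) = -4 - 1188 = -1192)
(m(16) + (-5885 - 1*252))*(B(-102, 217) + J) = (21/16 + (-5885 - 1*252))*(-102*217 - 1192) = (21*(1/16) + (-5885 - 252))*(-22134 - 1192) = (21/16 - 6137)*(-23326) = -98171/16*(-23326) = 1144968373/8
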